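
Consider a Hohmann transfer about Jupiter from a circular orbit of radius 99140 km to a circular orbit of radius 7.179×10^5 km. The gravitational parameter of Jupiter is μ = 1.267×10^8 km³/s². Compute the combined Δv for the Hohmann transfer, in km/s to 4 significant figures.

Δv = 18.38 km/s

The Hohmann ellipse has a_t = (r₁ + r₂)/2 = 4.0852×10^5 km.
Circular speed at r₁: v₁ = √(μ/r₁) = √(1.267×10^8/99140) = 35.75 km/s.
On the transfer ellipse at r₁, v² = μ(2/r − 1/a) gives v_p = √[μ(2/r₁ − 1/a_t)] = 47.39 km/s.
First burn Δv₁ = |v_p − v₁| = 11.64 km/s.
At r₂, v₂ = √(μ/r₂) = 13.2848 km/s.
Transfer-orbit speed at r₂: v_a = √[μ(2/r₂ − 1/a_t)] = 6.54446 km/s.
Second burn Δv₂ = |v₂ − v_a| = 6.740 km/s.
Δv = Δv₁ + Δv₂ = 11.64 + 6.740 = 18.38 km/s.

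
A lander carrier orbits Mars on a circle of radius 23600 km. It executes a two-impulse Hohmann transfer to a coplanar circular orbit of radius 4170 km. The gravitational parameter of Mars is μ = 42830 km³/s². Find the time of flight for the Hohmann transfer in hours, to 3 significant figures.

t = 6.90 hours

Transfer-ellipse semi-major axis a_t = (r₁ + r₂)/2 = (23600 + 4170)/2 = 13885 km.
Half the transfer-orbit period gives t = π√(a_t³/μ) = 24840 s.
Converting: 24840 s ÷ 3600 s/hour = 6.90 hours.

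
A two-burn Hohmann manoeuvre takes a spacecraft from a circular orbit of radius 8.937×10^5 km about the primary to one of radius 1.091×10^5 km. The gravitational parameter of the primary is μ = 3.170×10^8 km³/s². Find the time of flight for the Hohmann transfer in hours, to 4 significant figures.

The Hohmann ellipse has a_t = (r₁ + r₂)/2 = 5.014×10^5 km.
By Kepler's third law the transfer-orbit period is T = 2π√(a_t³/μ), so t = T/2 = 62650 s.
Converting: 62650 s ÷ 3600 s/hour = 17.40 hours.

t = 17.40 hours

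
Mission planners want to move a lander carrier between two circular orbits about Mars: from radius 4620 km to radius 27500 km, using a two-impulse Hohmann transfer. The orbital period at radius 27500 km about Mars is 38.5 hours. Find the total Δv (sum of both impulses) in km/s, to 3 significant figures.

Δv = 1.52 km/s

From Kepler's third law T² = 4π²r³/μ at r = 27500 km, T = 38.5 hours = 38.5 × 3600 s = 1.386×10^5 s: μ = 4π²r³/T² = 42739.7 km³/s².
Transfer-ellipse semi-major axis a_t = (r₁ + r₂)/2 = (4620 + 27500)/2 = 16060 km.
Circular speed at r₁: v₁ = √(μ/r₁) = √(42739.7/4620) = 3.0415 km/s.
Transfer-orbit speed at r₁ (vis-viva): v_p = √[μ(2/r₁ − 1/a_t)] = 3.9800 km/s.
First burn Δv₁ = |v_p − v₁| = 0.93850 km/s.
At r₂, v₂ = √(μ/r₂) = 1.246664 km/s.
Transfer-orbit speed at r₂: v_a = √[μ(2/r₂ − 1/a_t)] = 0.6686480 km/s.
Second burn Δv₂ = |v₂ − v_a| = 0.57802 km/s.
Δv = Δv₁ + Δv₂ = 0.93850 + 0.57802 = 1.517 km/s.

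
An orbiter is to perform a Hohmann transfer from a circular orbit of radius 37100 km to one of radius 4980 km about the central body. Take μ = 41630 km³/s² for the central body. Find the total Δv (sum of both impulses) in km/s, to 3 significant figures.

Δv = 1.49 km/s

Semi-major axis of the transfer orbit: a_t = (37100 + 4980)/2 = 21040 km.
At r₁ the circular-orbit speed is v₁ = √(μ/r₁) = 1.0593 km/s.
Transfer-orbit speed at r₁ (vis-viva): v_a = √[μ(2/r₁ − 1/a_t)] = 0.51536 km/s.
First burn Δv₁ = |v_a − v₁| = 0.5439 km/s.
Circular speed at r₂: v₂ = √(μ/r₂) = 2.891 km/s.
Transfer-orbit speed at r₂: v_p = √[μ(2/r₂ − 1/a_t)] = 3.839 km/s.
Second burn Δv₂ = |v₂ − v_p| = 0.9480 km/s.
Total Δv = Δv₁ + Δv₂ = 1.492 km/s.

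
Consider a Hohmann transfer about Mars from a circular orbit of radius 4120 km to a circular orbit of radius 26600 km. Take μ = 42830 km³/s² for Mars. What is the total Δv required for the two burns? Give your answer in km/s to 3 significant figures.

Semi-major axis of the transfer orbit: a_t = (4120 + 26600)/2 = 15360 km.
Circular speed at r₁: v₁ = √(μ/r₁) = √(42830/4120) = 3.22423 km/s.
Transfer-orbit speed at r₁ (vis-viva equation): v_p = √[μ(2/r₁ − 1/a_t)] = 4.24298 km/s.
First burn Δv₁ = |v_p − v₁| = 1.01875 km/s.
Circular speed at r₂: v₂ = √(μ/r₂) = 1.268917 km/s.
Transfer-orbit speed at r₂: v_a = √[μ(2/r₂ − 1/a_t)] = 0.6571828 km/s.
Second burn Δv₂ = |v₂ − v_a| = 0.611734 km/s.
Δv = Δv₁ + Δv₂ = 1.01875 + 0.611734 = 1.630 km/s.

Δv = 1.63 km/s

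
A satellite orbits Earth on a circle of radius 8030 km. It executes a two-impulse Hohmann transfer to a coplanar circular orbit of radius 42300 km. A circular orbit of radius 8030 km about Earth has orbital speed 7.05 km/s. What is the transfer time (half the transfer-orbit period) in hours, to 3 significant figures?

From the circular-orbit relation v² = μ/r at r = 8030 km: μ = v²r = (7.05)² × 8030 = 3.99111×10^5 km³/s².
Transfer-ellipse semi-major axis a_t = (r₁ + r₂)/2 = (8030 + 42300)/2 = 25165 km.
By Kepler's third law the transfer-orbit period is T = 2π√(a_t³/μ), so t = T/2 = 19850 s.
Converting: 19850 s ÷ 3600 s/hour = 5.51 hours.

t = 5.51 hours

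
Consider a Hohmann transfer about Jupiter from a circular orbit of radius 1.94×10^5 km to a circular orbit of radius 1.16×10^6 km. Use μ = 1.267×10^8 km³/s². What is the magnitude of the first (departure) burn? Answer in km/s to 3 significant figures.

Δv₁ = 7.90 km/s

Transfer-ellipse semi-major axis a_t = (r₁ + r₂)/2 = (1.940×10^5 + 1.160×10^6)/2 = 6.770×10^5 km.
Circular speed at r = 1.940×10^5 km: v_c = √(μ/r) = 25.556 km/s.
Transfer-orbit speed at the same r (vis-viva, a = a_t): v_t = √[μ(2/r − 1/a_t)] = 33.452 km/s.
Δv₁ = |v_t − v_c| = |33.452 − 25.556| = 7.896 km/s.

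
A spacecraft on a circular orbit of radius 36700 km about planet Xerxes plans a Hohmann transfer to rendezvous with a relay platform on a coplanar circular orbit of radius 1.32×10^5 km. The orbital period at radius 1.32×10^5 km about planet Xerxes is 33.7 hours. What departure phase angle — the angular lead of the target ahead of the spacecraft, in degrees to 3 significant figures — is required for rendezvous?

From Kepler's third law T² = 4π²r³/μ at r = 1.32×10^5 km, T = 33.7 hours = 33.7 × 3600 s = 1.2132×10^5 s: μ = 4π²r³/T² = 6.16903×10^6 km³/s².
Semi-major axis of the transfer orbit: a_t = (36700 + 1.320×10^5)/2 = 84350 km.
The half-period of the transfer ellipse is t = π√(a_t³/μ) = 30986.26 s.
The target's mean motion on its circular orbit is ω₂ = √(μ/r₂³) = 5.179019×10^-5 rad/s.
Angle swept by the target during transfer: ω₂·t = 1.60478 rad = 91.947°.
The spacecraft traverses 180° on the transfer ellipse, so the target must lead by 180° − 91.947° = 88.1°.

φ = 88.1°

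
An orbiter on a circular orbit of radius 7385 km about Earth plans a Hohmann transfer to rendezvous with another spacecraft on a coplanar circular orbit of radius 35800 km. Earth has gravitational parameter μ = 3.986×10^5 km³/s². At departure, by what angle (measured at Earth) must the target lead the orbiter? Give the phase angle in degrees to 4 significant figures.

Semi-major axis of the transfer orbit: a_t = (7385 + 35800)/2 = 21592.5 km.
Transfer time t = π√(a_t³/μ) = 15788.3 s.
The target's mean motion on its circular orbit is ω₂ = √(μ/r₂³) = 9.32061×10^-5 rad/s.
Angle swept by the target during transfer: ω₂·t = 1.47157 rad = 84.31°.
Arrival is 180° from departure on the ellipse, so φ = 180° − 84.31° = 95.69°.

φ = 95.69°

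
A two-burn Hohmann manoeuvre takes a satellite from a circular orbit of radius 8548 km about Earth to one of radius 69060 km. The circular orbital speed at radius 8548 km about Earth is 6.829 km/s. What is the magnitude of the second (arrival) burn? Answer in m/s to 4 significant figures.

Δv₂ = 1275 m/s

From the circular-orbit relation v² = μ/r at r = 8548 km: μ = v²r = (6.829)² × 8548 = 3.98638×10^5 km³/s².
The Hohmann ellipse has a_t = (r₁ + r₂)/2 = 38804 km.
On the circular orbit at r = 69060 km, v_c = √(μ/r) = 2.403 km/s.
Vis-viva on the transfer ellipse at r = 69060 km gives v_t = √[μ(2/r − 1/a_t)] = 1.128 km/s.
Δv₂ = |v_t − v_c| = |1.128 − 2.403| = 1.275 km/s.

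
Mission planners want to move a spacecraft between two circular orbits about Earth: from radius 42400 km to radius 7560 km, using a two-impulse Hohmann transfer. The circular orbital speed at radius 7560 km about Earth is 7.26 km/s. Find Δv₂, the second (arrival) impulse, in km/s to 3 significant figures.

Δv₂ = 2.20 km/s

From the circular-orbit relation v² = μ/r at r = 7560 km: μ = v²r = (7.26)² × 7560 = 3.98469×10^5 km³/s².
The Hohmann ellipse has a_t = (r₁ + r₂)/2 = 24980 km.
On the circular orbit at r = 7560 km, v_c = √(μ/r) = 7.260 km/s.
Transfer-orbit speed at the same r (vis-viva, a = a_t): v_t = √[μ(2/r − 1/a_t)] = 9.459 km/s.
Δv₂ = |v_t − v_c| = |9.459 − 7.260| = 2.199 km/s.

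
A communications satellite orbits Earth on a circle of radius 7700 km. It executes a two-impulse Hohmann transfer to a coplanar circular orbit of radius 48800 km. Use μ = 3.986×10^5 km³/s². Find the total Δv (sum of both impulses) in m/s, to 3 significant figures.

The Hohmann ellipse has a_t = (r₁ + r₂)/2 = 28250 km.
At r₁ the circular-orbit speed is v₁ = √(μ/r₁) = 7.195 km/s.
Transfer-orbit speed at r₁ (vis-viva equation): v_p = √[μ(2/r₁ − 1/a_t)] = 9.456 km/s.
First burn Δv₁ = |v_p − v₁| = 2.261 km/s.
At r₂, v₂ = √(μ/r₂) = 2.858 km/s.
Transfer-orbit speed at r₂: v_a = √[μ(2/r₂ − 1/a_t)] = 1.492 km/s.
Second burn Δv₂ = |v₂ − v_a| = 1.366 km/s.
Total Δv = Δv₁ + Δv₂ = 3.627 km/s.

Δv = 3630 m/s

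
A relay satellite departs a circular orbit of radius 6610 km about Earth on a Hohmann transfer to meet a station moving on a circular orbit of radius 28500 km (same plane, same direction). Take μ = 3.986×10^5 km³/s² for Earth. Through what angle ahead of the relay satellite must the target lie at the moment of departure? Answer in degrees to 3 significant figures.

The Hohmann ellipse has a_t = (r₁ + r₂)/2 = 17555 km.
The half-period of the transfer ellipse is t = π√(a_t³/μ) = 11574 s.
The target's mean motion on its circular orbit is ω₂ = √(μ/r₂³) = 1.3122×10^-4 rad/s.
Angle swept by the target during transfer: ω₂·t = 1.5187 rad = 87.02°.
Arrival is 180° from departure on the ellipse, so φ = 180° − 87.02° = 93.0°.

φ = 93.0°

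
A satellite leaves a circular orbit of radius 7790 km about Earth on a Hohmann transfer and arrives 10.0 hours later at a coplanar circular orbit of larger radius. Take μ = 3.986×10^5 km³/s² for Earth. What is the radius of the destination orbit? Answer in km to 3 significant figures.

r₂ = 67000 km

Transfer time t = 10.0 hours = 36000 s, and t = π√(a_t³/μ).
So a_t = (μ t²/π²)^(1/3) = (3.986×10^5 × (36000)² / π²)^(1/3) = 37407 km.
Since a_t = (r₁ + r₂)/2, r₂ = 2a_t − r₁ = 2×37407 − 7790 = 67024 km.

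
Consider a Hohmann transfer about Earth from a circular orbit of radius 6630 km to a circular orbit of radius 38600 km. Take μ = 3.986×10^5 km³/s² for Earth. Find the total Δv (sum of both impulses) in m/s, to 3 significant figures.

Δv = 3850 m/s

The Hohmann ellipse has a_t = (r₁ + r₂)/2 = 22615 km.
Circular speed at r₁: v₁ = √(μ/r₁) = √(3.986×10^5/6630) = 7.754 km/s.
Transfer-orbit speed at r₁ (vis-viva equation): v_p = √[μ(2/r₁ − 1/a_t)] = 10.13 km/s.
First burn Δv₁ = |v_p − v₁| = 2.376 km/s.
Circular speed at r₂: v₂ = √(μ/r₂) = 3.2135 km/s.
Transfer-orbit speed at r₂: v_a = √[μ(2/r₂ − 1/a_t)] = 1.7399 km/s.
Second burn Δv₂ = |v₂ − v_a| = 1.474 km/s.
Δv = Δv₁ + Δv₂ = 2.376 + 1.474 = 3.850 km/s.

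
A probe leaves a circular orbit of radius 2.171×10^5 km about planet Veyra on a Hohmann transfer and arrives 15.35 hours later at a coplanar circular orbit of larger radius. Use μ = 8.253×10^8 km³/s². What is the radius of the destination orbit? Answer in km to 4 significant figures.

r₂ = 1.052×10^6 km

Transfer time t = 15.35 hours = 55260 s, and t = π√(a_t³/μ).
So a_t = (μ t²/π²)^(1/3) = (8.253×10^8 × (55260)² / π²)^(1/3) = 6.3442×10^5 km.
Since a_t = (r₁ + r₂)/2, r₂ = 2a_t − r₁ = 2×6.3442×10^5 − 2.171×10^5 = 1.05174×10^6 km.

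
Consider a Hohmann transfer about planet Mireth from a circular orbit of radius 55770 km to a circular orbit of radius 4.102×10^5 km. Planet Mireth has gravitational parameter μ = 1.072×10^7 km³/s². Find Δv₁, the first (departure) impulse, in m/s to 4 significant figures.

Δv₁ = 4532 m/s

The Hohmann ellipse has a_t = (r₁ + r₂)/2 = 2.32985×10^5 km.
On the circular orbit at r = 55770 km, v_c = √(μ/r) = 13.864 km/s.
Transfer-orbit speed at the same r (vis-viva, a = a_t): v_t = √[μ(2/r − 1/a_t)] = 18.396 km/s.
Δv₁ = |v_t − v_c| = |18.396 − 13.864| = 4.532 km/s.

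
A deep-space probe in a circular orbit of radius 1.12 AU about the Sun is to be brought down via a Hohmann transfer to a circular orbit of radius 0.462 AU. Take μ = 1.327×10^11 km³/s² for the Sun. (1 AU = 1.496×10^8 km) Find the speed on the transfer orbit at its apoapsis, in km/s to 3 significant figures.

v = 21.5 km/s

In km: r₁ = 1.12 × 1.496×10^8 = 1.67552×10^8 km; r₂ = 0.462 × 1.496×10^8 = 6.91152×10^7 km.
Semi-major axis of the transfer orbit: a_t = (1.67552×10^8 + 6.91152×10^7)/2 = 1.183336×10^8 km.
At apoapsis, r = 1.67552×10^8 km.
Vis-viva: v = √[μ(2/r − 1/a_t)] = √[1.327×10^11 × (2/1.67552×10^8 − 1/1.183336×10^8)] = 21.51 km/s.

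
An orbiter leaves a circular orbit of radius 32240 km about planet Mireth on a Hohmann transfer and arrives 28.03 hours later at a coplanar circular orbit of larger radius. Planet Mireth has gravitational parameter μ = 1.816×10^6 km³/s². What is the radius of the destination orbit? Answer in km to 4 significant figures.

r₂ = 2.143×10^5 km

Transfer time t = 28.03 hours = 1.00908×10^5 s, and t = π√(a_t³/μ).
So a_t = (μ t²/π²)^(1/3) = (1.816×10^6 × (1.00908×10^5)² / π²)^(1/3) = 1.2328×10^5 km.
Since a_t = (r₁ + r₂)/2, r₂ = 2a_t − r₁ = 2×1.2328×10^5 − 32240 = 2.1432×10^5 km.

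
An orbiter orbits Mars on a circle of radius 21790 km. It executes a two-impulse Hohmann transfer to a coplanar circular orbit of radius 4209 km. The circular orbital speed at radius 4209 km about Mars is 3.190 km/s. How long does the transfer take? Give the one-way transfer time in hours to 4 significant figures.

t = 6.250 hours

From the circular-orbit relation v² = μ/r at r = 4209 km: μ = v²r = (3.190)² × 4209 = 42831.2 km³/s².
The Hohmann ellipse has a_t = (r₁ + r₂)/2 = 12999.5 km.
By Kepler's third law the transfer-orbit period is T = 2π√(a_t³/μ), so t = T/2 = 22500 s.
Converting: 22500 s ÷ 3600 s/hour = 6.250 hours.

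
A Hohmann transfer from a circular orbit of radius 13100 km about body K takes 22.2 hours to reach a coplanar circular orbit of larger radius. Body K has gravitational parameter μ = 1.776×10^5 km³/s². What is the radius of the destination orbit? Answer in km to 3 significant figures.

r₂ = 84100 km

Transfer time t = 22.2 hours = 79920 s, and t = π√(a_t³/μ).
So a_t = (μ t²/π²)^(1/3) = (1.776×10^5 × (79920)² / π²)^(1/3) = 48620 km.
Since a_t = (r₁ + r₂)/2, r₂ = 2a_t − r₁ = 2×48620 − 13100 = 84140 km.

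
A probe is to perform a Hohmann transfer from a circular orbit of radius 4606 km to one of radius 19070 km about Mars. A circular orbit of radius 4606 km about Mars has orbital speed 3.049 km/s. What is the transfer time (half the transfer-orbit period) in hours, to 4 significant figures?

From the circular-orbit relation v² = μ/r at r = 4606 km: μ = v²r = (3.049)² × 4606 = 42819.2 km³/s².
Transfer-ellipse semi-major axis a_t = (r₁ + r₂)/2 = (4606 + 19070)/2 = 11838 km.
By Kepler's third law the transfer-orbit period is T = 2π√(a_t³/μ), so t = T/2 = 19555 s.
Converting: 19555 s ÷ 3600 s/hour = 5.432 hours.

t = 5.432 hours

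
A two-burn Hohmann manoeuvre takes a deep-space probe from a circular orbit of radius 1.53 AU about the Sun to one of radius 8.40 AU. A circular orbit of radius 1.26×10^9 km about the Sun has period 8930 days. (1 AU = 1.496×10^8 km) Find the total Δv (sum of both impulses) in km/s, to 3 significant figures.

Δv = 11.8 km/s

From Kepler's third law T² = 4π²r³/μ at r = 1.26×10^9 km, T = 8930 days = 8930 × 86400 s = 7.71552×10^8 s: μ = 4π²r³/T² = 1.32660×10^11 km³/s².
In km: r₁ = 1.53 × 1.496×10^8 = 2.28888×10^8 km; r₂ = 8.40 × 1.496×10^8 = 1.25664×10^9 km.
Transfer-ellipse semi-major axis a_t = (r₁ + r₂)/2 = (2.28888×10^8 + 1.25664×10^9)/2 = 7.42764×10^8 km.
At r₁ the circular-orbit speed is v₁ = √(μ/r₁) = 24.075 km/s.
Transfer-orbit speed at r₁ (vis-viva): v_p = √[μ(2/r₁ − 1/a_t)] = 31.314 km/s.
First burn Δv₁ = |v_p − v₁| = 7.239 km/s.
At r₂, v₂ = √(μ/r₂) = 10.275 km/s.
Transfer-orbit speed at r₂: v_a = √[μ(2/r₂ − 1/a_t)] = 5.7036 km/s.
Second burn Δv₂ = |v₂ − v_a| = 4.571 km/s.
Δv = Δv₁ + Δv₂ = 7.239 + 4.571 = 11.81 km/s.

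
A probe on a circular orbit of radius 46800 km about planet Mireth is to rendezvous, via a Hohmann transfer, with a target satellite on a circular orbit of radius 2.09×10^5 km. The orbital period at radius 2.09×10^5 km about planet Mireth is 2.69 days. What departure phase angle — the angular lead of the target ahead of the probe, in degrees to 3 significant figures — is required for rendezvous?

From Kepler's third law T² = 4π²r³/μ at r = 2.09×10^5 km, T = 2.69 days = 2.69 × 86400 s = 2.32416×10^5 s: μ = 4π²r³/T² = 6.67216×10^6 km³/s².
The Hohmann ellipse has a_t = (r₁ + r₂)/2 = 1.279×10^5 km.
The half-period of the transfer ellipse is t = π√(a_t³/μ) = 55630 s.
Target angular speed ω₂ = √(μ/r₂³) = 2.703×10^-5 rad/s.
Angle swept by the target during transfer: ω₂·t = 1.504 rad = 86.17°.
Arrival is 180° from departure on the ellipse, so φ = 180° − 86.17° = 93.8°.

φ = 93.8°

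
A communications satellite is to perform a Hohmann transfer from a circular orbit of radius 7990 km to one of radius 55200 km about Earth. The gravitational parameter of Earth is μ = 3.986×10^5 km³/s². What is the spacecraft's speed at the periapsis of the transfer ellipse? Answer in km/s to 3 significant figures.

v = 9.34 km/s

Transfer-ellipse semi-major axis a_t = (r₁ + r₂)/2 = (7990 + 55200)/2 = 31595 km.
At periapsis, r = 7990 km.
From the vis-viva equation, v = √[μ(2/r − 1/a_t)] = 9.336 km/s.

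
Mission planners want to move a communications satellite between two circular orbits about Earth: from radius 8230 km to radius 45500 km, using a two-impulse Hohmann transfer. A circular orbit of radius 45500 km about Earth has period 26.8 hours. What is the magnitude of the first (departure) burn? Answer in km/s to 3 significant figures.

From Kepler's third law T² = 4π²r³/μ at r = 45500 km, T = 26.8 hours = 26.8 × 3600 s = 96480 s: μ = 4π²r³/T² = 3.99502×10^5 km³/s².
Transfer-ellipse semi-major axis a_t = (r₁ + r₂)/2 = (8230 + 45500)/2 = 26865 km.
Circular speed at r = 8230 km: v_c = √(μ/r) = 6.967 km/s.
Transfer-orbit speed at the same r (vis-viva, a = a_t): v_t = √[μ(2/r − 1/a_t)] = 9.067 km/s.
Δv₁ = |v_t − v_c| = |9.067 − 6.967| = 2.100 km/s.

Δv₁ = 2.10 km/s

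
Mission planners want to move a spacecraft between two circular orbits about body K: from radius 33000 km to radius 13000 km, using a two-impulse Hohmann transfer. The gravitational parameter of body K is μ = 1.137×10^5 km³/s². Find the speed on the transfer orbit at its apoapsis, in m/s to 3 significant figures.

The Hohmann ellipse has a_t = (r₁ + r₂)/2 = 23000 km.
At apoapsis, r = 33000 km.
From the vis-viva equation, v = √[μ(2/r − 1/a_t)] = 1.396 km/s.

v = 1400 m/s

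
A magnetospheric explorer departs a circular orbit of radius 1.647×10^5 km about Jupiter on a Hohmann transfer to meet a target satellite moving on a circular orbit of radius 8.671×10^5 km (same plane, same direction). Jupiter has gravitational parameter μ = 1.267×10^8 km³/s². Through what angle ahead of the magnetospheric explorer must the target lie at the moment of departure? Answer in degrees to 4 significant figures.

Semi-major axis of the transfer orbit: a_t = (1.647×10^5 + 8.671×10^5)/2 = 5.159×10^5 km.
Transfer time t = π√(a_t³/μ) = 1.0342×10^5 s.
Target angular speed ω₂ = √(μ/r₂³) = 1.3941×10^-5 rad/s.
Angle swept by the target during transfer: ω₂·t = 1.4418 rad = 82.61°.
Arrival is 180° from departure on the ellipse, so φ = 180° − 82.61° = 97.39°.

φ = 97.39°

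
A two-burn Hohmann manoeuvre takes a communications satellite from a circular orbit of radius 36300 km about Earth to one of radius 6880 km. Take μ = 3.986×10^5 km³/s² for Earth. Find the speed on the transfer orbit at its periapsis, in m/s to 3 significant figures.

v = 9870 m/s

The Hohmann ellipse has a_t = (r₁ + r₂)/2 = 21590 km.
At periapsis, r = 6880 km.
From the vis-viva equation, v = √[μ(2/r − 1/a_t)] = 9.870 km/s.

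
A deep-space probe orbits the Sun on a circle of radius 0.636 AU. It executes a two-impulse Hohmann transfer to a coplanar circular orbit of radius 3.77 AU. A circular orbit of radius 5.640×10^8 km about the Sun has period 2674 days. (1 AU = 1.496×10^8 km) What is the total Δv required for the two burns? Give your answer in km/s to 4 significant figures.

From Kepler's third law T² = 4π²r³/μ at r = 5.640×10^8 km, T = 2674 days = 2674 × 86400 s = 2.310336×10^8 s: μ = 4π²r³/T² = 1.32693×10^11 km³/s².
In km: r₁ = 0.636 × 1.496×10^8 = 9.51456×10^7 km; r₂ = 3.77 × 1.496×10^8 = 5.63992×10^8 km.
The Hohmann ellipse has a_t = (r₁ + r₂)/2 = 3.295688×10^8 km.
At r₁ the circular-orbit speed is v₁ = √(μ/r₁) = 37.34 km/s.
On the transfer ellipse at r₁, vis-viva gives v_p = √[μ(2/r₁ − 1/a_t)] = 48.85 km/s.
First burn Δv₁ = |v_p − v₁| = 11.51 km/s.
At r₂, v₂ = √(μ/r₂) = 15.3386 km/s.
Transfer-orbit speed at r₂: v_a = √[μ(2/r₂ − 1/a_t)] = 8.24154 km/s.
Second burn Δv₂ = |v₂ − v_a| = 7.097 km/s.
Δv = Δv₁ + Δv₂ = 11.51 + 7.097 = 18.61 km/s.

Δv = 18.61 km/s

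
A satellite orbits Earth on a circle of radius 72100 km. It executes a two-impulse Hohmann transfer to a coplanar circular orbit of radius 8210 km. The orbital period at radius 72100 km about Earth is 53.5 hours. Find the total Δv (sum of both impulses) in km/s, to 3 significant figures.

From Kepler's third law T² = 4π²r³/μ at r = 72100 km, T = 53.5 hours = 53.5 × 3600 s = 1.926×10^5 s: μ = 4π²r³/T² = 3.98890×10^5 km³/s².
The Hohmann ellipse has a_t = (r₁ + r₂)/2 = 40155 km.
At r₁ the circular-orbit speed is v₁ = √(μ/r₁) = 2.35212 km/s.
On the transfer ellipse at r₁, v² = μ(2/r − 1/a) gives v_a = √[μ(2/r₁ − 1/a_t)] = 1.06356 km/s.
First burn Δv₁ = |v_a − v₁| = 1.2886 km/s.
At r₂, v₂ = √(μ/r₂) = 6.97036 km/s.
Transfer-orbit speed at r₂: v_p = √[μ(2/r₂ − 1/a_t)] = 9.34013 km/s.
Second burn Δv₂ = |v₂ − v_p| = 2.3698 km/s.
Δv = Δv₁ + Δv₂ = 1.2886 + 2.3698 = 3.658 km/s.

Δv = 3.66 km/s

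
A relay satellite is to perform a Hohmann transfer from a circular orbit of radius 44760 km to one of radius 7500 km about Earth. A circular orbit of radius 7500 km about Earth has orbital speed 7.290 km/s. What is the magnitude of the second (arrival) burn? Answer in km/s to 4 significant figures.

Δv₂ = 2.251 km/s

From the circular-orbit relation v² = μ/r at r = 7500 km: μ = v²r = (7.290)² × 7500 = 3.98581×10^5 km³/s².
Semi-major axis of the transfer orbit: a_t = (44760 + 7500)/2 = 26130 km.
Circular speed at r = 7500 km: v_c = √(μ/r) = 7.290 km/s.
Transfer-orbit speed at the same r (vis-viva, a = a_t): v_t = √[μ(2/r − 1/a_t)] = 9.541 km/s.
Δv₂ = |v_t − v_c| = |9.541 − 7.290| = 2.251 km/s.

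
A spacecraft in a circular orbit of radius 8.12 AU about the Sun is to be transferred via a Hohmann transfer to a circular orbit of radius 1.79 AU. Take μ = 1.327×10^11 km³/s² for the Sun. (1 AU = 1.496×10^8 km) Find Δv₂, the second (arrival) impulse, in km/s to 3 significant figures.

Δv₂ = 6.24 km/s

In km: r₁ = 8.12 × 1.496×10^8 = 1.214752×10^9 km; r₂ = 1.79 × 1.496×10^8 = 2.67784×10^8 km.
Semi-major axis of the transfer orbit: a_t = (1.214752×10^9 + 2.67784×10^8)/2 = 7.41268×10^8 km.
On the circular orbit at r = 2.67784×10^8 km, v_c = √(μ/r) = 22.261 km/s.
Vis-viva on the transfer ellipse at r = 2.67784×10^8 km gives v_t = √[μ(2/r − 1/a_t)] = 28.497 km/s.
Δv₂ = |v_t − v_c| = |28.497 − 22.261| = 6.236 km/s.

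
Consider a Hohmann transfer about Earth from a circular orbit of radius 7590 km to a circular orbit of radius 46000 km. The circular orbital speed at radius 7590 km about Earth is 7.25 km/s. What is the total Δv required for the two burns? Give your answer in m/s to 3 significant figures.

Δv = 3630 m/s

From the circular-orbit relation v² = μ/r at r = 7590 km: μ = v²r = (7.25)² × 7590 = 3.98949×10^5 km³/s².
The Hohmann ellipse has a_t = (r₁ + r₂)/2 = 26795 km.
At r₁ the circular-orbit speed is v₁ = √(μ/r₁) = 7.250 km/s.
Transfer-orbit speed at r₁ (vis-viva equation): v_p = √[μ(2/r₁ − 1/a_t)] = 9.499 km/s.
First burn Δv₁ = |v_p − v₁| = 2.249 km/s.
At r₂, v₂ = √(μ/r₂) = 2.945 km/s.
Transfer-orbit speed at r₂: v_a = √[μ(2/r₂ − 1/a_t)] = 1.567 km/s.
Second burn Δv₂ = |v₂ − v_a| = 1.378 km/s.
Total Δv = Δv₁ + Δv₂ = 3.627 km/s.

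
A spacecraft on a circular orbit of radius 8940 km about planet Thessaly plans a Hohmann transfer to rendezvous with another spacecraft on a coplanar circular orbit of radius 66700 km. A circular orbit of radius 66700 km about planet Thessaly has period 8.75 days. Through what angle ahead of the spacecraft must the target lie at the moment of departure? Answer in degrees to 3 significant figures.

From Kepler's third law T² = 4π²r³/μ at r = 66700 km, T = 8.75 days = 8.75 × 86400 s = 7.560×10^5 s: μ = 4π²r³/T² = 20497.2 km³/s².
Semi-major axis of the transfer orbit: a_t = (8940 + 66700)/2 = 37820 km.
Transfer time t = π√(a_t³/μ) = 1.61393×10^5 s.
Target angular speed ω₂ = √(μ/r₂³) = 8.31109×10^-6 rad/s.
Angle swept by the target during transfer: ω₂·t = 1.34135 rad = 76.85°.
Arrival is 180° from departure on the ellipse, so φ = 180° − 76.85° = 103°.

φ = 103°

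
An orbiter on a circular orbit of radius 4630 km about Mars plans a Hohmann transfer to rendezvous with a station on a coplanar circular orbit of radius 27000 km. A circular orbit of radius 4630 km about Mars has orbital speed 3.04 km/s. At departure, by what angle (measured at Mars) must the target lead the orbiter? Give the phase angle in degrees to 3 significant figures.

φ = 99.3°

From the circular-orbit relation v² = μ/r at r = 4630 km: μ = v²r = (3.04)² × 4630 = 42788.6 km³/s².
The Hohmann ellipse has a_t = (r₁ + r₂)/2 = 15815 km.
The half-period of the transfer ellipse is t = π√(a_t³/μ) = 30205.7 s.
The target's mean motion on its circular orbit is ω₂ = √(μ/r₂³) = 4.66250×10^-5 rad/s.
Angle swept by the target during transfer: ω₂·t = 1.4083 rad = 80.69°.
The orbiter traverses 180° on the transfer ellipse, so the target must lead by 180° − 80.69° = 99.3°.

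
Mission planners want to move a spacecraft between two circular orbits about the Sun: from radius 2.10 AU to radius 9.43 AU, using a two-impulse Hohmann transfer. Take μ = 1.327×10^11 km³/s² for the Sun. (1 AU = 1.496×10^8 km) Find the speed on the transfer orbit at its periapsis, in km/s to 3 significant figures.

v = 26.3 km/s

In km: r₁ = 2.10 × 1.496×10^8 = 3.1416×10^8 km; r₂ = 9.43 × 1.496×10^8 = 1.410728×10^9 km.
Transfer-ellipse semi-major axis a_t = (r₁ + r₂)/2 = (3.1416×10^8 + 1.410728×10^9)/2 = 8.62444×10^8 km.
The periapsis of the transfer ellipse is at r = 3.1416×10^8 km.
Vis-viva: v = √[μ(2/r − 1/a_t)] = √[1.327×10^11 × (2/3.1416×10^8 − 1/8.62444×10^8)] = 26.29 km/s.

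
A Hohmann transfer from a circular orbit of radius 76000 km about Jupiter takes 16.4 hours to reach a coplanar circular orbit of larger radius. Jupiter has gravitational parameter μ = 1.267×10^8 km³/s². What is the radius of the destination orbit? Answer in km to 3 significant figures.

r₂ = 6.34×10^5 km

Transfer time t = 16.4 hours = 59040 s, and t = π√(a_t³/μ).
So a_t = (μ t²/π²)^(1/3) = (1.267×10^8 × (59040)² / π²)^(1/3) = 3.5502×10^5 km.
Since a_t = (r₁ + r₂)/2, r₂ = 2a_t − r₁ = 2×3.5502×10^5 − 76000 = 6.3404×10^5 km.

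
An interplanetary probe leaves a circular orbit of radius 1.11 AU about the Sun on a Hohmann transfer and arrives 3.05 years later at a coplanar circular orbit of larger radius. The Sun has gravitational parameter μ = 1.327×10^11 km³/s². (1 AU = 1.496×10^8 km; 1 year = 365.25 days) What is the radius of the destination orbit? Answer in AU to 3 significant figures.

r₂ = 5.57 AU

In km: r₁ = 1.11 × 1.496×10^8 = 1.66056×10^8 km.
Transfer time t = 3.05 years × 365.25 × 86400 s = 9.625068×10^7 s, and t = π√(a_t³/μ).
So a_t = (μ t²/π²)^(1/3) = (1.327×10^11 × (9.625068×10^7)² / π²)^(1/3) = 4.9941×10^8 km.
Since a_t = (r₁ + r₂)/2, r₂ = 2a_t − r₁ = 2×4.9941×10^8 − 1.66056×10^8 = 8.32764×10^8 km.
In AU: r₂ = 8.32764×10^8 / 1.496×10^8 = 5.57 AU.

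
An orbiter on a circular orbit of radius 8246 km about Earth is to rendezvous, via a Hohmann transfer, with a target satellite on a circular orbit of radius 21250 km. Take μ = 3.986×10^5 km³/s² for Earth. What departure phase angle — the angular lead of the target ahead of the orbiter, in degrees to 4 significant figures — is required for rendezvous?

Semi-major axis of the transfer orbit: a_t = (8246 + 21250)/2 = 14748 km.
The half-period of the transfer ellipse is t = π√(a_t³/μ) = 8912.1 s.
The target's mean motion on its circular orbit is ω₂ = √(μ/r₂³) = 2.0381×10^-4 rad/s.
Angle swept by the target during transfer: ω₂·t = 1.8164 rad = 104.07°.
Arrival is 180° from departure on the ellipse, so φ = 180° − 104.07° = 75.93°.

φ = 75.93°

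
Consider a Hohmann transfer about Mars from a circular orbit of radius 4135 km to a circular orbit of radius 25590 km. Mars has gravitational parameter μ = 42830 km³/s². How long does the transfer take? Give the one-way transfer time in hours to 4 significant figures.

Semi-major axis of the transfer orbit: a_t = (4135 + 25590)/2 = 14862.5 km.
Half the transfer-orbit period gives t = π√(a_t³/μ) = 27505 s.
Converting: 27505 s ÷ 3600 s/hour = 7.640 hours.

t = 7.640 hours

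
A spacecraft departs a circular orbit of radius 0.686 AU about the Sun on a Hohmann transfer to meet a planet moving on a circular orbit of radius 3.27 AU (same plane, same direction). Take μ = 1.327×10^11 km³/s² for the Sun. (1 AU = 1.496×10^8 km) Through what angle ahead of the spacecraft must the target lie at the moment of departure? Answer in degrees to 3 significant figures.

In km: r₁ = 0.686 × 1.496×10^8 = 1.026256×10^8 km; r₂ = 3.27 × 1.496×10^8 = 4.89192×10^8 km.
The Hohmann ellipse has a_t = (r₁ + r₂)/2 = 2.959088×10^8 km.
Transfer time t = π√(a_t³/μ) = 4.390×10^7 s.
The target's mean motion on its circular orbit is ω₂ = √(μ/r₂³) = 3.367×10^-8 rad/s.
Angle swept by the target during transfer: ω₂·t = 1.478 rad = 84.68°.
The spacecraft traverses 180° on the transfer ellipse, so the target must lead by 180° − 84.68° = 95.3°.

φ = 95.3°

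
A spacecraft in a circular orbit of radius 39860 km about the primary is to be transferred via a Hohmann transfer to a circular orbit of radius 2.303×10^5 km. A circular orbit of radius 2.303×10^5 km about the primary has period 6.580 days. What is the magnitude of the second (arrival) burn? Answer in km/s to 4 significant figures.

From Kepler's third law T² = 4π²r³/μ at r = 2.303×10^5 km, T = 6.580 days = 6.580 × 86400 s = 5.68512×10^5 s: μ = 4π²r³/T² = 1.49198×10^6 km³/s².
The Hohmann ellipse has a_t = (r₁ + r₂)/2 = 1.3508×10^5 km.
On the circular orbit at r = 2.303×10^5 km, v_c = √(μ/r) = 2.5453 km/s.
Vis-viva on the transfer ellipse at r = 2.303×10^5 km gives v_t = √[μ(2/r − 1/a_t)] = 1.3826 km/s.
Δv₂ = |v_t − v_c| = |1.3826 − 2.5453| = 1.163 km/s.

Δv₂ = 1.163 km/s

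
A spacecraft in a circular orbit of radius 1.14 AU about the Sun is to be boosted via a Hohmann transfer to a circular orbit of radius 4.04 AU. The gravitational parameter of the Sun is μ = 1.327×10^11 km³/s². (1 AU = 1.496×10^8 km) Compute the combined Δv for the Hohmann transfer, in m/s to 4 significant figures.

Δv = 11930 m/s

In km: r₁ = 1.14 × 1.496×10^8 = 1.70544×10^8 km; r₂ = 4.04 × 1.496×10^8 = 6.04384×10^8 km.
Semi-major axis of the transfer orbit: a_t = (1.70544×10^8 + 6.04384×10^8)/2 = 3.87464×10^8 km.
At r₁ the circular-orbit speed is v₁ = √(μ/r₁) = 27.894 km/s.
On the transfer ellipse at r₁, vis-viva gives v_p = √[μ(2/r₁ − 1/a_t)] = 34.838 km/s.
First burn Δv₁ = |v_p − v₁| = 6.944 km/s.
At r₂, v₂ = √(μ/r₂) = 14.818 km/s.
Transfer-orbit speed at r₂: v_a = √[μ(2/r₂ − 1/a_t)] = 9.8306 km/s.
Second burn Δv₂ = |v₂ − v_a| = 4.987 km/s.
Δv = Δv₁ + Δv₂ = 6.944 + 4.987 = 11.93 km/s.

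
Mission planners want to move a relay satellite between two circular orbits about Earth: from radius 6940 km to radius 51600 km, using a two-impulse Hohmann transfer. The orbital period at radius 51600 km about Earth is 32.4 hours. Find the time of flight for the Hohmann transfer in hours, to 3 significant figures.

From Kepler's third law T² = 4π²r³/μ at r = 51600 km, T = 32.4 hours = 32.4 × 3600 s = 1.1664×10^5 s: μ = 4π²r³/T² = 3.98670×10^5 km³/s².
Semi-major axis of the transfer orbit: a_t = (6940 + 51600)/2 = 29270 km.
Transfer time t = π√(a_t³/μ) = π√((29270)³ / 3.98670×10^5) = 24920 s.
Converting: 24920 s ÷ 3600 s/hour = 6.92 hours.

t = 6.92 hours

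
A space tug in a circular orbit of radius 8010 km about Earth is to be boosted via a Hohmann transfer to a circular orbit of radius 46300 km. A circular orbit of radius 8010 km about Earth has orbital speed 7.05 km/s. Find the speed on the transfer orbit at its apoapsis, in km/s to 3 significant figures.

v = 1.59 km/s

From the circular-orbit relation v² = μ/r at r = 8010 km: μ = v²r = (7.05)² × 8010 = 3.98117×10^5 km³/s².
Transfer-ellipse semi-major axis a_t = (r₁ + r₂)/2 = (8010 + 46300)/2 = 27155 km.
The apoapsis of the transfer ellipse is at r = 46300 km.
Applying v² = μ(2/r − 1/a_t): v = 1.593 km/s.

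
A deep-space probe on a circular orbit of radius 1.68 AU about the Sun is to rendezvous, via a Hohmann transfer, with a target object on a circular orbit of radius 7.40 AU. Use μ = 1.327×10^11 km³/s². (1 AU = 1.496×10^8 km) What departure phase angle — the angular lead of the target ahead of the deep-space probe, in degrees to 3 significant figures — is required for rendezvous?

In km: r₁ = 1.68 × 1.496×10^8 = 2.51328×10^8 km; r₂ = 7.40 × 1.496×10^8 = 1.10704×10^9 km.
Transfer-ellipse semi-major axis a_t = (r₁ + r₂)/2 = (2.51328×10^8 + 1.10704×10^9)/2 = 6.79184×10^8 km.
The half-period of the transfer ellipse is t = π√(a_t³/μ) = 1.5265×10^8 s.
Target angular speed ω₂ = √(μ/r₂³) = 9.8899×10^-9 rad/s.
Angle swept by the target during transfer: ω₂·t = 1.5097 rad = 86.50°.
The deep-space probe traverses 180° on the transfer ellipse, so the target must lead by 180° − 86.50° = 93.5°.

φ = 93.5°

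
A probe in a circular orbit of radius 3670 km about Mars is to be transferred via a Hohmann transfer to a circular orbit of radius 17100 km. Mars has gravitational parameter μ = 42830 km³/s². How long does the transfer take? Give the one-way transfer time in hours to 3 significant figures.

Semi-major axis of the transfer orbit: a_t = (3670 + 17100)/2 = 10385 km.
Half the transfer-orbit period gives t = π√(a_t³/μ) = 16070 s.
Converting: 16070 s ÷ 3600 s/hour = 4.46 hours.

t = 4.46 hours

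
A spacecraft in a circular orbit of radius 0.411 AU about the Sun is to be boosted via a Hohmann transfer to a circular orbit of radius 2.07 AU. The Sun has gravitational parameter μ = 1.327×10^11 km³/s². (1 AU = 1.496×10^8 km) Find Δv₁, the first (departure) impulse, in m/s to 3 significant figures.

Δv₁ = 13600 m/s

In km: r₁ = 0.411 × 1.496×10^8 = 6.14856×10^7 km; r₂ = 2.07 × 1.496×10^8 = 3.09672×10^8 km.
Semi-major axis of the transfer orbit: a_t = (6.14856×10^7 + 3.09672×10^8)/2 = 1.855788×10^8 km.
On the circular orbit at r = 6.14856×10^7 km, v_c = √(μ/r) = 46.46 km/s.
Transfer-orbit speed at the same r (vis-viva, a = a_t): v_t = √[μ(2/r − 1/a_t)] = 60.01 km/s.
Δv₁ = |v_t − v_c| = |60.01 − 46.46| = 13.55 km/s.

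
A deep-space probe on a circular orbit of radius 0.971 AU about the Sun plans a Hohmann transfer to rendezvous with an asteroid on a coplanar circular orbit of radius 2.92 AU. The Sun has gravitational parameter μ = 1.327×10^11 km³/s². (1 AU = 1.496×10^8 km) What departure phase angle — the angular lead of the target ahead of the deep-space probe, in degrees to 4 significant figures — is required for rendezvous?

φ = 82.11°

In km: r₁ = 0.971 × 1.496×10^8 = 1.452616×10^8 km; r₂ = 2.92 × 1.496×10^8 = 4.36832×10^8 km.
The Hohmann ellipse has a_t = (r₁ + r₂)/2 = 2.910468×10^8 km.
The half-period of the transfer ellipse is t = π√(a_t³/μ) = 4.282×10^7 s.
Target angular speed ω₂ = √(μ/r₂³) = 3.990×10^-8 rad/s.
Angle swept by the target during transfer: ω₂·t = 1.7085 rad = 97.89°.
Arrival is 180° from departure on the ellipse, so φ = 180° − 97.89° = 82.11°.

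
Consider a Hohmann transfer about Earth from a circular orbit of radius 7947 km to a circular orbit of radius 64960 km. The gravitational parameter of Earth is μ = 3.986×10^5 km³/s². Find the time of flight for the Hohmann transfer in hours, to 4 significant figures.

Semi-major axis of the transfer orbit: a_t = (7947 + 64960)/2 = 36453.5 km.
Transfer time t = π√(a_t³/μ) = π√((36453.5)³ / 3.986×10^5) = 34633 s.
Converting: 34633 s ÷ 3600 s/hour = 9.620 hours.

t = 9.620 hours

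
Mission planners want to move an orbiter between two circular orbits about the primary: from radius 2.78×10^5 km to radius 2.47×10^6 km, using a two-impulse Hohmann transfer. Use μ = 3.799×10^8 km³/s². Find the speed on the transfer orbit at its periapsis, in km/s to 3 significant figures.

The Hohmann ellipse has a_t = (r₁ + r₂)/2 = 1.374×10^6 km.
The periapsis of the transfer ellipse is at r = 2.780×10^5 km.
Applying v² = μ(2/r − 1/a_t): v = 49.56 km/s.

v = 49.6 km/s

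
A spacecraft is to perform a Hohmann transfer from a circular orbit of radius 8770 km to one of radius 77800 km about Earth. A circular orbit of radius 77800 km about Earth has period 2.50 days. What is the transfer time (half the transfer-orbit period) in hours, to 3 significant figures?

t = 12.4 hours

From Kepler's third law T² = 4π²r³/μ at r = 77800 km, T = 2.50 days = 2.50 × 86400 s = 2.160×10^5 s: μ = 4π²r³/T² = 3.98466×10^5 km³/s².
Transfer-ellipse semi-major axis a_t = (r₁ + r₂)/2 = (8770 + 77800)/2 = 43285 km.
Transfer time t = π√(a_t³/μ) = π√((43285)³ / 3.98466×10^5) = 44819 s.
Converting: 44819 s ÷ 3600 s/hour = 12.4 hours.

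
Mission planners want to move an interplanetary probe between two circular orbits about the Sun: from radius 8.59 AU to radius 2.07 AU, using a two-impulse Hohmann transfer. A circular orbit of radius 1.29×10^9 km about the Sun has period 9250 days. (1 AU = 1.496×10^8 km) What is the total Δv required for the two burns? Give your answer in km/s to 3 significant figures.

From Kepler's third law T² = 4π²r³/μ at r = 1.29×10^9 km, T = 9250 days = 9250 × 86400 s = 7.992×10^8 s: μ = 4π²r³/T² = 1.32684×10^11 km³/s².
In km: r₁ = 8.59 × 1.496×10^8 = 1.285064×10^9 km; r₂ = 2.07 × 1.496×10^8 = 3.09672×10^8 km.
Semi-major axis of the transfer orbit: a_t = (1.285064×10^9 + 3.09672×10^8)/2 = 7.97368×10^8 km.
At r₁ the circular-orbit speed is v₁ = √(μ/r₁) = 10.1612 km/s.
On the transfer ellipse at r₁, vis-viva gives v_a = √[μ(2/r₁ − 1/a_t)] = 6.33240 km/s.
First burn Δv₁ = |v_a − v₁| = 3.8288 km/s.
At r₂, v₂ = √(μ/r₂) = 20.6994 km/s.
Transfer-orbit speed at r₂: v_p = √[μ(2/r₂ − 1/a_t)] = 26.2779 km/s.
Second burn Δv₂ = |v₂ − v_p| = 5.5785 km/s.
Total Δv = Δv₁ + Δv₂ = 9.407 km/s.

Δv = 9.41 km/s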